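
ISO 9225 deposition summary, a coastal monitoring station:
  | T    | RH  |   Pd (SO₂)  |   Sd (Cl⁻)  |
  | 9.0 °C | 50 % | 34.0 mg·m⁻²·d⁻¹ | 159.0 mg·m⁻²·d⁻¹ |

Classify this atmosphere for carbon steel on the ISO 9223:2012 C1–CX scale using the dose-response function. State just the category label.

C3

carbon steel: temperature factor f = +0.150·(-1.0) = -0.1500
  sulphur-dioxide contribution → 25.91 μm/a
  chloride contribution → 17.64 μm/a
  ⇒ r_corr(carbon steel) = 43.55 μm/a
43.5 μm/a falls in (25, 50] for carbon steel → category C3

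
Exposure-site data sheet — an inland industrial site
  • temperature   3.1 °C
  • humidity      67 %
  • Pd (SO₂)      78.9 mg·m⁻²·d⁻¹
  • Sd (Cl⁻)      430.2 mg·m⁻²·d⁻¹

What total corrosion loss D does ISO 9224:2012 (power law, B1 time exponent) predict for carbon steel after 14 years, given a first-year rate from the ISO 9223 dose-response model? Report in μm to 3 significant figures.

carbon steel: temperature factor f = +0.150·(-6.9) = -1.0350
  Pd branch = 1.77·Pd^0.52·e^(0.02·RH+f) = 23.28 μm/a
  Cl⁻ term: 0.102·430.2^0.62·exp(0.033·67+0.04·3.1) = 45.24
  sum: 23.28 + 45.24 → r_corr = 68.52 μm/a
Long-term exponent b (ISO 9224 Table 2, B1) = 0.523
  D(14) = 68.52 × 14^0.523 = 68.52 × 3.976 = 272.4 μm

D(14) = 272 μm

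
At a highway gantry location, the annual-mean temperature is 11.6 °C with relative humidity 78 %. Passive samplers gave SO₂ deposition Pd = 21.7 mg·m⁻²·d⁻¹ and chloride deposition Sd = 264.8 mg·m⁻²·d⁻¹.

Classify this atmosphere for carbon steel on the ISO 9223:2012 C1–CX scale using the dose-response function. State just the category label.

carbon steel: T>10 °C ⇒ hinge -0.054·(11.6−10) = -0.0864
  sulphur-dioxide contribution → 38.27 μm/a
  chloride contribution → 67.64 μm/a
  ⇒ r_corr(carbon steel) = 105.9 μm/a
106 μm/a falls in (80, 200] for carbon steel → category C5

C5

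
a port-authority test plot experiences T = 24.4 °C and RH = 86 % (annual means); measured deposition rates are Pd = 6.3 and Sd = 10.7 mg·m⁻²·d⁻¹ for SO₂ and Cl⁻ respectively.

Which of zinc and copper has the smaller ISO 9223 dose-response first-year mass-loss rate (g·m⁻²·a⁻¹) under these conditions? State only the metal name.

zinc: temperature factor f = -0.071·(14.4) = -1.0224
  sulphur-dioxide contribution → 0.5449 μm/a
  chloride contribution → 1.07 μm/a
  ⇒ r_corr(zinc) = 1.615 μm/a
  mass loss = 1.615 μm/a × 7.14 g/cm³ = 11.53 g·m⁻²·a⁻¹
copper: f(T) = -0.080·(T−10) [T>10 °C] = -1.1520
  sulphur-dioxide contribution → 0.4319 μm/a
  chloride contribution → 1.421 μm/a
  total first-year rate 1.853 μm/a
  mass loss = 1.853 μm/a × 8.96 g/cm³ = 16.6 g·m⁻²·a⁻¹
Ordering by g·m⁻²·a⁻¹: copper (16.6) > zinc (11.5)

zinc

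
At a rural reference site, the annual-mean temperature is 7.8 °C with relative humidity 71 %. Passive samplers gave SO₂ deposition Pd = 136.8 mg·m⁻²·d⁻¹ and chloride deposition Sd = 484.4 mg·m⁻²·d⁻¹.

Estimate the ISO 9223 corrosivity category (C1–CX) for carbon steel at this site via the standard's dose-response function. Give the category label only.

C5

carbon steel: temperature factor f = +0.150·(-2.2) = -0.3300
  SO₂ term: 1.77·136.8^0.52·exp(0.02·71-0.3300) = 67.94
  Sd branch = 0.102·Sd^0.62·e^(0.033·RH+0.04·T) = 67.06 μm/a
  sum: 67.94 + 67.06 → r_corr = 135 μm/a
ISO 9223 Table 2 (carbon steel): 80 < 135 ≤ 200 μm/a ⇒ C5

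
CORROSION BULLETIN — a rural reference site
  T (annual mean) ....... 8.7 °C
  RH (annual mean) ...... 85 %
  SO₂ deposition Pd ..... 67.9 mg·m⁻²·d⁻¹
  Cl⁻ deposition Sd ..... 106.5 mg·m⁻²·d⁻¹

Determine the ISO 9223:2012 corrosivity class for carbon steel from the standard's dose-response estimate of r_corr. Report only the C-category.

carbon steel: temperature factor f = +0.150·(-1.3) = -0.1950
  SO₂ term: 1.77·67.9^0.52·exp(0.02·85-0.1950) = 71.48
  Sd branch = 0.102·Sd^0.62·e^(0.033·RH+0.04·T) = 43.14 μm/a
  sum: 71.48 + 43.14 → r_corr = 114.6 μm/a
ISO 9223 Table 2 (carbon steel): 80 < 115 ≤ 200 μm/a ⇒ C5

C5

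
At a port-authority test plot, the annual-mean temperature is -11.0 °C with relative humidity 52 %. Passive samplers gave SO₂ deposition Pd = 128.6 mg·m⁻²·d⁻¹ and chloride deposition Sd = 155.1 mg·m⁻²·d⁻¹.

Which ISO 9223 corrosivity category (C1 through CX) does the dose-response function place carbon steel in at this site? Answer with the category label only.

carbon steel: f(T) = +0.150·(T−10) [T≤10 °C] = -3.1500
  Pd branch = 1.77·Pd^0.52·e^(0.02·RH+f) = 2.682 μm/a
  Cl⁻ term: 0.102·155.1^0.62·exp(0.033·52+0.04·-11.0) = 8.336
  r_corr = 2.682 + 8.336 = 11.02 μm/a
ISO 9223 Table 2 (carbon steel): 1.3 < 11 ≤ 25 μm/a ⇒ C2

C2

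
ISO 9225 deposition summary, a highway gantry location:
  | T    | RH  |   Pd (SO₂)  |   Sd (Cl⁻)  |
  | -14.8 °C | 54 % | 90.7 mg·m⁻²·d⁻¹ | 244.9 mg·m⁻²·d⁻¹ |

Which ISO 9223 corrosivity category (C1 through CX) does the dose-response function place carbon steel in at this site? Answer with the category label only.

C2

carbon steel: temperature factor f = +0.150·(-24.8) = -3.7200
  Pd branch = 1.77·Pd^0.52·e^(0.02·RH+f) = 1.316 μm/a
  Cl⁻ term: 0.102·244.9^0.62·exp(0.033·54+0.04·-14.8) = 10.15
  sum: 1.316 + 10.15 → r_corr = 11.47 μm/a
ISO 9223 Table 2 (carbon steel): 1.3 < 11.5 ≤ 25 μm/a ⇒ C2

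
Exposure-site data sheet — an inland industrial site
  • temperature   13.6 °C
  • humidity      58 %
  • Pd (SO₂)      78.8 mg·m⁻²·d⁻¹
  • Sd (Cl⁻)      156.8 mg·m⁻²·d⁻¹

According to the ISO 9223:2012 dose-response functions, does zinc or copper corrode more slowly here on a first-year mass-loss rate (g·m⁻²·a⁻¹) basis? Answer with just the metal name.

zinc: f(T) = -0.071·(T−10) [T>10 °C] = -0.2556
  SO₂ term: 0.0129·78.8^0.44·exp(0.046·58-0.2556) = 0.9835
  Sd branch = 0.0175·Sd^0.57·e^(0.008·RH+0.085·T) = 1.577 μm/a
  sum: 0.9835 + 1.577 → r_corr = 2.561 μm/a
  mass loss = 2.561 μm/a × 7.14 g/cm³ = 18.28 g·m⁻²·a⁻¹
copper: temperature factor f = -0.080·(3.6) = -0.2880
  Pd branch = 0.0053·Pd^0.26·e^(0.059·RH+f) = 0.3788 μm/a
  Cl⁻ term: 0.01025·156.8^0.27·exp(0.036·58+0.049·13.6) = 0.6305
  sum: 0.3788 + 0.6305 → r_corr = 1.009 μm/a
  mass loss = 1.009 μm/a × 8.96 g/cm³ = 9.044 g·m⁻²·a⁻¹
Ordering by g·m⁻²·a⁻¹: zinc (18.3) > copper (9.04)

copper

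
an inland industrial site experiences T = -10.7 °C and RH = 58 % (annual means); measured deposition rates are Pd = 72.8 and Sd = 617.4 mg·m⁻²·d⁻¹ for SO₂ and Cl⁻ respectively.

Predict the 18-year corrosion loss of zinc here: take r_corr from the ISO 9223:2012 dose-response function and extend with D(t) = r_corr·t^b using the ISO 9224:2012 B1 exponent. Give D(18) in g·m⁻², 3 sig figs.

zinc: T≤10 °C ⇒ hinge +0.038·(-10.7−10) = -0.7866
  Pd branch = 0.0129·Pd^0.44·e^(0.046·RH+f) = 0.5585 μm/a
  Sd branch = 0.0175·Sd^0.57·e^(0.008·RH+0.085·T) = 0.4367 μm/a
  sum: 0.5585 + 0.4367 → r_corr = 0.9952 μm/a
ISO 9224: D(t) = r_corr · t^b with b = 0.813 (zinc, B1)
  D(18) = 0.9952 × 18^0.813 = 0.9952 × 10.48 = 10.43 μm
  Mass loss = 10.43 μm × 7.14 g/cm³ = 74.5 g·m⁻²

D(18) = 74.5 g·m⁻²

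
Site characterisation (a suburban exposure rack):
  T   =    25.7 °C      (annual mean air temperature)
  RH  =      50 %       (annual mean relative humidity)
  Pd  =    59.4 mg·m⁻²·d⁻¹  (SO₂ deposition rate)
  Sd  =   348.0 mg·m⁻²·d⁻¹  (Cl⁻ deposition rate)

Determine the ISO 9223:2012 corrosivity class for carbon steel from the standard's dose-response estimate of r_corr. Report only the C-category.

C4

carbon steel: T>10 °C ⇒ hinge -0.054·(25.7−10) = -0.8478
  sulphur-dioxide contribution → 17.24 μm/a
  chloride contribution → 55.9 μm/a
  ⇒ r_corr(carbon steel) = 73.14 μm/a
73.1 μm/a falls in (50, 80] for carbon steel → category C4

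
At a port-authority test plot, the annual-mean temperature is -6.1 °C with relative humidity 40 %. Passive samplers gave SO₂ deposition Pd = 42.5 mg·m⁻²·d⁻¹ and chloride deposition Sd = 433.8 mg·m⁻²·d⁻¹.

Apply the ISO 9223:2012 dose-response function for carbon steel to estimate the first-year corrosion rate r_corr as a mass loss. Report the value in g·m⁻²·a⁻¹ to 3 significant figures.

r_corr = 121 g·m⁻²·a⁻¹

carbon steel: temperature factor f = +0.150·(-16.1) = -2.4150
  Pd branch = 1.77·Pd^0.52·e^(0.02·RH+f) = 2.474 μm/a
  Cl⁻ term: 0.102·433.8^0.62·exp(0.033·40+0.04·-6.1) = 12.91
  r_corr = 2.474 + 12.91 = 15.39 μm/a
Convert to mass loss: 15.39 μm/a × 7.85 g/cm³ = 120.8 g·m⁻²·a⁻¹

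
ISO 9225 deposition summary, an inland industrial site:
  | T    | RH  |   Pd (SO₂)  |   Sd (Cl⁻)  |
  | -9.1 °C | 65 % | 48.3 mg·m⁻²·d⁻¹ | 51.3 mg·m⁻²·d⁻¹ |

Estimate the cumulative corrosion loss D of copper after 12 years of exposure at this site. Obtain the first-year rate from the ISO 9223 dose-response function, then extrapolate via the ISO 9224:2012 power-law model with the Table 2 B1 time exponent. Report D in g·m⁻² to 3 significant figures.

copper: T≤10 °C ⇒ hinge +0.126·(-9.1−10) = -2.4066
  SO₂ term: 0.0053·48.3^0.26·exp(0.059·65-2.4066) = 0.0606
  Sd branch = 0.01025·Sd^0.27·e^(0.036·RH+0.049·T) = 0.1973 μm/a
  r_corr = 0.0606 + 0.1973 = 0.2579 μm/a
Long-term exponent b (ISO 9224 Table 2, B1) = 0.667
  D(12) = 0.2579 × 12^0.667 = 0.2579 × 5.246 = 1.353 μm
  Mass loss = 1.353 μm × 8.96 g/cm³ = 12.12 g·m⁻²

D(12) = 12.1 g·m⁻²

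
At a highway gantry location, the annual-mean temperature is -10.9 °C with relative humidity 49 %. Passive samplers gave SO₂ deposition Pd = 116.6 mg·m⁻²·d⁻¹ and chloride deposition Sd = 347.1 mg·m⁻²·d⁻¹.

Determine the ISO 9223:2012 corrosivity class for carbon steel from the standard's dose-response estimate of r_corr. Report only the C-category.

carbon steel: f(T) = +0.150·(T−10) [T≤10 °C] = -3.1350
  SO₂ term: 1.77·116.6^0.52·exp(0.02·49-3.1350) = 2.436
  Cl⁻ term: 0.102·347.1^0.62·exp(0.033·49+0.04·-10.9) = 12.49
  r_corr = 2.436 + 12.49 = 14.93 μm/a
Category bounds: 1.3…25 μm/a bracket r_corr ⇒ C2

C2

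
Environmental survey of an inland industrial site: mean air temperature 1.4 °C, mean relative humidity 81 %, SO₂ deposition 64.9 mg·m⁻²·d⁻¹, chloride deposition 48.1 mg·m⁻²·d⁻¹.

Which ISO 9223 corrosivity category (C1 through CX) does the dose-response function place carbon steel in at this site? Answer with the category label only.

C3

carbon steel: temperature factor f = +0.150·(-8.6) = -1.2900
  sulphur-dioxide contribution → 21.56 μm/a
  chloride contribution → 17.25 μm/a
  ⇒ r_corr(carbon steel) = 38.81 μm/a
Category bounds: 25…50 μm/a bracket r_corr ⇒ C3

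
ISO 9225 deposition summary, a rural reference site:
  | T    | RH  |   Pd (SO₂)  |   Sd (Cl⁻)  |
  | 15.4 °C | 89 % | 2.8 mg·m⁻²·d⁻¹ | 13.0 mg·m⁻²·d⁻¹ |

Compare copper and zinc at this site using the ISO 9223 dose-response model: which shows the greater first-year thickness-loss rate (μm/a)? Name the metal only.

copper

copper: f(T) = -0.080·(T−10) [T>10 °C] = -0.4320
  sulphur-dioxide contribution → 0.8578 μm/a
  chloride contribution → 1.073 μm/a
  ⇒ r_corr(copper) = 1.931 μm/a
zinc: T>10 °C ⇒ hinge -0.071·(15.4−10) = -0.3834
  sulphur-dioxide contribution → 0.8295 μm/a
  chloride contribution → 0.5698 μm/a
  total first-year rate 1.399 μm/a
Ordering by μm/a: copper (1.93) > zinc (1.4)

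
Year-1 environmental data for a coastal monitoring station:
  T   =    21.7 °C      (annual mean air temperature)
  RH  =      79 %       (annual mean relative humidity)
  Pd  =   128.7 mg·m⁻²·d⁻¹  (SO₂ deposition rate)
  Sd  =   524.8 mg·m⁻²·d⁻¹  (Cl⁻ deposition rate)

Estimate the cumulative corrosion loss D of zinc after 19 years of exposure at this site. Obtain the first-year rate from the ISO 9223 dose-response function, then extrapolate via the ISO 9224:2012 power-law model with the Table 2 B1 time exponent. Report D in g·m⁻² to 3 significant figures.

zinc: T>10 °C ⇒ hinge -0.071·(21.7−10) = -0.8307
  sulphur-dioxide contribution → 1.804 μm/a
  chloride contribution → 7.395 μm/a
  total first-year rate 9.2 μm/a
Power-law: D(19) = r_corr · 19^0.813
  D(19) = 9.2 × 19^0.813 = 9.2 × 10.96 = 100.8 μm
  Mass loss = 100.8 μm × 7.14 g/cm³ = 719.6 g·m⁻²

D(19) = 720 g·m⁻²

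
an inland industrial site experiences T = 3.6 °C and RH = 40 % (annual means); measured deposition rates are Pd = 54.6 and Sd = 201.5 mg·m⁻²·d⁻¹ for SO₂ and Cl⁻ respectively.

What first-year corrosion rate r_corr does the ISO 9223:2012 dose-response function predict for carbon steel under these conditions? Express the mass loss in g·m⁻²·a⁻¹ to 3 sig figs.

carbon steel: T≤10 °C ⇒ hinge +0.150·(3.6−10) = -0.9600
  Pd branch = 1.77·Pd^0.52·e^(0.02·RH+f) = 12.07 μm/a
  Sd branch = 0.102·Sd^0.62·e^(0.033·RH+0.04·T) = 11.83 μm/a
  r_corr = 12.07 + 11.83 = 23.91 μm/a
Convert to mass loss: 23.91 μm/a × 7.85 g/cm³ = 187.7 g·m⁻²·a⁻¹

r_corr = 188 g·m⁻²·a⁻¹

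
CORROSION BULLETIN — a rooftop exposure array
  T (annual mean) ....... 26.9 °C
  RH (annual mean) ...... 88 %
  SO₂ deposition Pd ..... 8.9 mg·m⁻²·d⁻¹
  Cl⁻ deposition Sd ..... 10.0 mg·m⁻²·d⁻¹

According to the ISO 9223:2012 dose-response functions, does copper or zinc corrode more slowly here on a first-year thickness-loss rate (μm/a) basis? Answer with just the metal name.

zinc

copper: f(T) = -0.080·(T−10) [T>10 °C] = -1.3520
  SO₂ term: 0.0053·8.9^0.26·exp(0.059·88-1.3520) = 0.4353
  Sd branch = 0.01025·Sd^0.27·e^(0.036·RH+0.049·T) = 1.694 μm/a
  sum: 0.4353 + 1.694 → r_corr = 2.13 μm/a
zinc: f(T) = -0.071·(T−10) [T>10 °C] = -1.1999
  Pd branch = 0.0129·Pd^0.44·e^(0.046·RH+f) = 0.5824 μm/a
  Sd branch = 0.0175·Sd^0.57·e^(0.008·RH+0.085·T) = 1.294 μm/a
  sum: 0.5824 + 1.294 → r_corr = 1.876 μm/a
Ordering by μm/a: copper (2.13) > zinc (1.88)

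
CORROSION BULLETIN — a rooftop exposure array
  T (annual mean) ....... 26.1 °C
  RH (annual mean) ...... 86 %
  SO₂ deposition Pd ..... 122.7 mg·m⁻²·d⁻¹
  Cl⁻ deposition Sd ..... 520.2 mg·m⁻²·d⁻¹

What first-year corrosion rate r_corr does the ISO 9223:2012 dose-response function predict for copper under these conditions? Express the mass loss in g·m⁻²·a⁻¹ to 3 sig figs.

r_corr = 46.8 g·m⁻²·a⁻¹

copper: T>10 °C ⇒ hinge -0.080·(26.1−10) = -1.2880
  SO₂ term: 0.0053·122.7^0.26·exp(0.059·86-1.2880) = 0.8159
  Sd branch = 0.01025·Sd^0.27·e^(0.036·RH+0.049·T) = 4.406 μm/a
  r_corr = 0.8159 + 4.406 = 5.222 μm/a
Convert to mass loss: 5.222 μm/a × 8.96 g/cm³ = 46.79 g·m⁻²·a⁻¹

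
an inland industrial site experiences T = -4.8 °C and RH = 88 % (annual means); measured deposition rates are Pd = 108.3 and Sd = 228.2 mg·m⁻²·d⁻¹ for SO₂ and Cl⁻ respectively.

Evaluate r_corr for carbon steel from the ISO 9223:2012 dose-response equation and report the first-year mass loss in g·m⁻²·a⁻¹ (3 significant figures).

r_corr = 450 g·m⁻²·a⁻¹

carbon steel: f(T) = +0.150·(T−10) [T≤10 °C] = -2.2200
  Pd branch = 1.77·Pd^0.52·e^(0.02·RH+f) = 12.77 μm/a
  Cl⁻ term: 0.102·228.2^0.62·exp(0.033·88+0.04·-4.8) = 44.52
  r_corr = 12.77 + 44.52 = 57.29 μm/a
Convert to mass loss: 57.29 μm/a × 7.85 g/cm³ = 449.7 g·m⁻²·a⁻¹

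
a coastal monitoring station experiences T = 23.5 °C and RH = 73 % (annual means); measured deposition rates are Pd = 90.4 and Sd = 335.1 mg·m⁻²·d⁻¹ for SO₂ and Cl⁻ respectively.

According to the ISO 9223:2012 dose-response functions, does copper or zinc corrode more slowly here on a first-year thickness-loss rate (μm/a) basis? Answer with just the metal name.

copper: f(T) = -0.080·(T−10) [T>10 °C] = -1.0800
  sulphur-dioxide contribution → 0.4309 μm/a
  chloride contribution → 2.157 μm/a
  ⇒ r_corr(copper) = 2.588 μm/a
zinc: f(T) = -0.071·(T−10) [T>10 °C] = -0.9585
  sulphur-dioxide contribution → 1.031 μm/a
  chloride contribution → 6.361 μm/a
  ⇒ r_corr(zinc) = 7.392 μm/a
Ordering by μm/a: zinc (7.39) > copper (2.59)

copper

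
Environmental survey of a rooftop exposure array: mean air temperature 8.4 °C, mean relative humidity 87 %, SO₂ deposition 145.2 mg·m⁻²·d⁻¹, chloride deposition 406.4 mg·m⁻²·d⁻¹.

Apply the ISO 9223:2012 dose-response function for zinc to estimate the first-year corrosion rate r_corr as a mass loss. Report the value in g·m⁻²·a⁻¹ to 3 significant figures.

r_corr = 58.1 g·m⁻²·a⁻¹

zinc: temperature factor f = +0.038·(-1.6) = -0.0608
  Pd branch = 0.0129·Pd^0.44·e^(0.046·RH+f) = 5.936 μm/a
  Sd branch = 0.0175·Sd^0.57·e^(0.008·RH+0.085·T) = 2.2 μm/a
  r_corr = 5.936 + 2.2 = 8.136 μm/a
Convert to mass loss: 8.136 μm/a × 7.14 g/cm³ = 58.09 g·m⁻²·a⁻¹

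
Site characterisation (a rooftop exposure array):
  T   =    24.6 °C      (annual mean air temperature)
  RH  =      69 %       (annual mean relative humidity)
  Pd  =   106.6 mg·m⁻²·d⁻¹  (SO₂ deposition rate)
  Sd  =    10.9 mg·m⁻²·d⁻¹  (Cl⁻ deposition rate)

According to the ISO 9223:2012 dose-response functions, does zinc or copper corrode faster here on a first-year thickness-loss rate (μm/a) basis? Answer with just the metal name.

zinc

zinc: T>10 °C ⇒ hinge -0.071·(24.6−10) = -1.0366
  sulphur-dioxide contribution → 0.8532 μm/a
  chloride contribution → 0.9599 μm/a
  total first-year rate 1.813 μm/a
copper: temperature factor f = -0.080·(14.6) = -1.1680
  sulphur-dioxide contribution → 0.3253 μm/a
  chloride contribution → 0.7818 μm/a
  total first-year rate 1.107 μm/a
Ordering by μm/a: zinc (1.81) > copper (1.11)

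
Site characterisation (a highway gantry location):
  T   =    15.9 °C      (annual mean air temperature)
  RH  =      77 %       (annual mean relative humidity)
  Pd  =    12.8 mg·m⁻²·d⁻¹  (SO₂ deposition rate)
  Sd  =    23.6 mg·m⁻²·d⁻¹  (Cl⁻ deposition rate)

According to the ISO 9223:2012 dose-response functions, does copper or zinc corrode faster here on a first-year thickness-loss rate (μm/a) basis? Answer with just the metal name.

copper: temperature factor f = -0.080·(5.9) = -0.4720
  sulphur-dioxide contribution → 0.6028 μm/a
  chloride contribution → 0.8388 μm/a
  total first-year rate 1.442 μm/a
zinc: T>10 °C ⇒ hinge -0.071·(15.9−10) = -0.4189
  sulphur-dioxide contribution → 0.8997 μm/a
  chloride contribution → 0.7587 μm/a
  total first-year rate 1.658 μm/a
Ordering by μm/a: zinc (1.66) > copper (1.44)

zinc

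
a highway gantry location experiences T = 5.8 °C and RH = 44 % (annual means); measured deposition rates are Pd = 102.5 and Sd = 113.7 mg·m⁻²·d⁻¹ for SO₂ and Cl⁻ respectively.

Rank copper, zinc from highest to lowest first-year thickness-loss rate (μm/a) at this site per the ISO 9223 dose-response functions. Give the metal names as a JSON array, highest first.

["zinc", "copper"]

copper: T≤10 °C ⇒ hinge +0.126·(5.8−10) = -0.5292
  Pd branch = 0.0053·Pd^0.26·e^(0.059·RH+f) = 0.1395 μm/a
  Sd branch = 0.01025·Sd^0.27·e^(0.036·RH+0.049·T) = 0.2383 μm/a
  r_corr = 0.1395 + 0.2383 = 0.3778 μm/a
zinc: temperature factor f = +0.038·(-4.2) = -0.1596
  Pd branch = 0.0129·Pd^0.44·e^(0.046·RH+f) = 0.6383 μm/a
  Cl⁻ term: 0.0175·113.7^0.57·exp(0.008·44+0.085·5.8) = 0.6051
  r_corr = 0.6383 + 0.6051 = 1.243 μm/a
Ordering by μm/a: zinc (1.24) > copper (0.378)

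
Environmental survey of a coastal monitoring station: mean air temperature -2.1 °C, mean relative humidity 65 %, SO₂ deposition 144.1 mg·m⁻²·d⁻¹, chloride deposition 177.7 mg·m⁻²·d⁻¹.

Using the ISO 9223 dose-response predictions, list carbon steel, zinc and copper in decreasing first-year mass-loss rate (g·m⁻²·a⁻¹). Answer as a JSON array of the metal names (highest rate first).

["carbon steel", "zinc", "copper"]

carbon steel: f(T) = +0.150·(T−10) [T≤10 °C] = -1.8150
  SO₂ term: 1.77·144.1^0.52·exp(0.02·65-1.8150) = 14.02
  Cl⁻ term: 0.102·177.7^0.62·exp(0.033·65+0.04·-2.1) = 19.88
  r_corr = 14.02 + 19.88 = 33.91 μm/a
  mass loss = 33.91 μm/a × 7.85 g/cm³ = 266.2 g·m⁻²·a⁻¹
zinc: f(T) = +0.038·(T−10) [T≤10 °C] = -0.4598
  Pd branch = 0.0129·Pd^0.44·e^(0.046·RH+f) = 1.443 μm/a
  Cl⁻ term: 0.0175·177.7^0.57·exp(0.008·65+0.085·-2.1) = 0.4717
  r_corr = 1.443 + 0.4717 = 1.915 μm/a
  mass loss = 1.915 μm/a × 7.14 g/cm³ = 13.67 g·m⁻²·a⁻¹
copper: temperature factor f = +0.126·(-12.1) = -1.5246
  Pd branch = 0.0053·Pd^0.26·e^(0.059·RH+f) = 0.1945 μm/a
  Sd branch = 0.01025·Sd^0.27·e^(0.036·RH+0.049·T) = 0.3888 μm/a
  r_corr = 0.1945 + 0.3888 = 0.5833 μm/a
  mass loss = 0.5833 μm/a × 8.96 g/cm³ = 5.226 g·m⁻²·a⁻¹
Ordering by g·m⁻²·a⁻¹: carbon steel (266) > zinc (13.7) > copper (5.23)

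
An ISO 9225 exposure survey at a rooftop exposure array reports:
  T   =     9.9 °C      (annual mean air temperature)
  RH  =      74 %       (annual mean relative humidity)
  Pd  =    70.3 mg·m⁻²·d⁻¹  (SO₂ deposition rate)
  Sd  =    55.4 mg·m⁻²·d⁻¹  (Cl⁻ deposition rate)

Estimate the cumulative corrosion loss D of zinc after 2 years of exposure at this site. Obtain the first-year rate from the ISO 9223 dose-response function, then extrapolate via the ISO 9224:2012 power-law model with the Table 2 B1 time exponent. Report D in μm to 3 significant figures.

D(2) = 5.68 μm

zinc: temperature factor f = +0.038·(-0.1) = -0.0038
  SO₂ term: 0.0129·70.3^0.44·exp(0.046·74-0.0038) = 2.512
  Cl⁻ term: 0.0175·55.4^0.57·exp(0.008·74+0.085·9.9) = 0.7234
  r_corr = 2.512 + 0.7234 = 3.235 μm/a
Long-term exponent b (ISO 9224 Table 2, B1) = 0.813
  D(2) = 3.235 × 2^0.813 = 3.235 × 1.757 = 5.683 μm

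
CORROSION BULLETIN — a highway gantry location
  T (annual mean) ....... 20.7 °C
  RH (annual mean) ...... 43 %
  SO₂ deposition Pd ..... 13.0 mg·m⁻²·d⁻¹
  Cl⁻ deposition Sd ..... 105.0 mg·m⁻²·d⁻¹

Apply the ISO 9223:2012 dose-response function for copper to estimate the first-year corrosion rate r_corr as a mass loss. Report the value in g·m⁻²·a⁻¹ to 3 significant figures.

copper: temperature factor f = -0.080·(10.7) = -0.8560
  sulphur-dioxide contribution → 0.05546 μm/a
  chloride contribution → 0.4669 μm/a
  total first-year rate 0.5224 μm/a
Convert to mass loss: 0.5224 μm/a × 8.96 g/cm³ = 4.68 g·m⁻²·a⁻¹

r_corr = 4.68 g·m⁻²·a⁻¹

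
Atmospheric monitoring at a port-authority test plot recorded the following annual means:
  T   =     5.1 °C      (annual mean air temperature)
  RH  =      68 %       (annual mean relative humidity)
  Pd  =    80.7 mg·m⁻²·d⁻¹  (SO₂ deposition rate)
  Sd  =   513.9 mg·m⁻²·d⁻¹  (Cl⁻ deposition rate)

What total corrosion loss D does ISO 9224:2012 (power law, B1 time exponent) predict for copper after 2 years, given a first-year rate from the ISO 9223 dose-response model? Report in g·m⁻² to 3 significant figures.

D(2) = 18.7 g·m⁻²

copper: T≤10 °C ⇒ hinge +0.126·(5.1−10) = -0.6174
  sulphur-dioxide contribution → 0.4947 μm/a
  chloride contribution → 0.821 μm/a
  total first-year rate 1.316 μm/a
Power-law: D(2) = r_corr · 2^0.667
  D(2) = 1.316 × 2^0.667 = 1.316 × 1.588 = 2.089 μm
  Mass loss = 2.089 μm × 8.96 g/cm³ = 18.72 g·m⁻²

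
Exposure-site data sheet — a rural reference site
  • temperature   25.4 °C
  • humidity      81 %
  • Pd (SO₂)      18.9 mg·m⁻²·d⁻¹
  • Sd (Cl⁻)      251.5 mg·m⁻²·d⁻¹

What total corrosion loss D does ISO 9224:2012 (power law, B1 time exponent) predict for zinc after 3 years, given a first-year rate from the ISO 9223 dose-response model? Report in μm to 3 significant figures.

D(3) = 18.1 μm

zinc: T>10 °C ⇒ hinge -0.071·(25.4−10) = -1.0934
  Pd branch = 0.0129·Pd^0.44·e^(0.046·RH+f) = 0.654 μm/a
  Cl⁻ term: 0.0175·251.5^0.57·exp(0.008·81+0.085·25.4) = 6.767
  sum: 0.654 + 6.767 → r_corr = 7.421 μm/a
ISO 9224: D(t) = r_corr · t^b with b = 0.813 (zinc, B1)
  D(3) = 7.421 × 3^0.813 = 7.421 × 2.443 = 18.13 μm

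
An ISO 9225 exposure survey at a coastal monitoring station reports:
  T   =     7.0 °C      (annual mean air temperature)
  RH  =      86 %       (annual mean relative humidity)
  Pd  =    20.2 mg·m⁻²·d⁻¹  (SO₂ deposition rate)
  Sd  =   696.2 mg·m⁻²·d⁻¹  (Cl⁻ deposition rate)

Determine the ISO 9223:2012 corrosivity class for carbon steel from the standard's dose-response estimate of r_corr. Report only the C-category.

carbon steel: f(T) = +0.150·(T−10) [T≤10 °C] = -0.4500
  Pd branch = 1.77·Pd^0.52·e^(0.02·RH+f) = 30.08 μm/a
  Sd branch = 0.102·Sd^0.62·e^(0.033·RH+0.04·T) = 133.4 μm/a
  sum: 30.08 + 133.4 → r_corr = 163.5 μm/a
ISO 9223 Table 2 (carbon steel): 80 < 164 ≤ 200 μm/a ⇒ C5

C5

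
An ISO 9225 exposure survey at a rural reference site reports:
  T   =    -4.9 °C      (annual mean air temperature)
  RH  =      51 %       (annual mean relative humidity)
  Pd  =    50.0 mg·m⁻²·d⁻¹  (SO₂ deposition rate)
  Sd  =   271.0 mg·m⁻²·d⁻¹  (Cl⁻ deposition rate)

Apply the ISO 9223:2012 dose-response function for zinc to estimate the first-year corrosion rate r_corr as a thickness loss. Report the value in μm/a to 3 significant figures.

r_corr = 0.850 μm/a

zinc: T≤10 °C ⇒ hinge +0.038·(-4.9−10) = -0.5662
  sulphur-dioxide contribution → 0.4277 μm/a
  chloride contribution → 0.4228 μm/a
  ⇒ r_corr(zinc) = 0.8505 μm/a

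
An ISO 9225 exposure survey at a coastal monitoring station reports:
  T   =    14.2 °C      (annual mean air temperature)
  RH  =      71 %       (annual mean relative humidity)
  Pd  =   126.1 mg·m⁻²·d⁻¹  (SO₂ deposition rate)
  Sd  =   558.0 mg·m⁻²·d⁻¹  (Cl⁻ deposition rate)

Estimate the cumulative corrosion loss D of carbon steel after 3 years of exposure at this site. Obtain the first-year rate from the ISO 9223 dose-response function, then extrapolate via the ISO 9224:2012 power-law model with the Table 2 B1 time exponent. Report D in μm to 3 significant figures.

D(3) = 296 μm

carbon steel: T>10 °C ⇒ hinge -0.054·(14.2−10) = -0.2268
  SO₂ term: 1.77·126.1^0.52·exp(0.02·71-0.2268) = 72.2
  Sd branch = 0.102·Sd^0.62·e^(0.033·RH+0.04·T) = 94.57 μm/a
  r_corr = 72.2 + 94.57 = 166.8 μm/a
ISO 9224: D(t) = r_corr · t^b with b = 0.523 (carbon steel, B1)
  D(3) = 166.8 × 3^0.523 = 166.8 × 1.776 = 296.2 μm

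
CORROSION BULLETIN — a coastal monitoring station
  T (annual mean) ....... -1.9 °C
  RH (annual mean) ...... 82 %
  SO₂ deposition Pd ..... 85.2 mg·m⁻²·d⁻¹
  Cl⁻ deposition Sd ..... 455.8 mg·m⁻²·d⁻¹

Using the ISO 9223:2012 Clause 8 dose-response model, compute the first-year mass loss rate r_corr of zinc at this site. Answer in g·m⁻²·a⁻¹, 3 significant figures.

zinc: T≤10 °C ⇒ hinge +0.038·(-1.9−10) = -0.4522
  sulphur-dioxide contribution → 2.522 μm/a
  chloride contribution → 0.9404 μm/a
  total first-year rate 3.462 μm/a
Convert to mass loss: 3.462 μm/a × 7.14 g/cm³ = 24.72 g·m⁻²·a⁻¹

r_corr = 24.7 g·m⁻²·a⁻¹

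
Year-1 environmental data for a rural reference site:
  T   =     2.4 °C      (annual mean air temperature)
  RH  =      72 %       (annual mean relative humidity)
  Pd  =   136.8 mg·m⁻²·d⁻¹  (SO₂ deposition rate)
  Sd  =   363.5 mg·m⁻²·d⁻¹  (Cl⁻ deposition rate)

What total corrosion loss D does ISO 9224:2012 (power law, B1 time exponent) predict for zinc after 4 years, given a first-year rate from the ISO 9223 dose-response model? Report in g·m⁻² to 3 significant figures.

zinc: T≤10 °C ⇒ hinge +0.038·(2.4−10) = -0.2888
  sulphur-dioxide contribution → 2.309 μm/a
  chloride contribution → 1.1 μm/a
  ⇒ r_corr(zinc) = 3.409 μm/a
Power-law: D(4) = r_corr · 4^0.813
  D(4) = 3.409 × 4^0.813 = 3.409 × 3.087 = 10.52 μm
  Mass loss = 10.52 μm × 7.14 g/cm³ = 75.12 g·m⁻²

D(4) = 75.1 g·m⁻²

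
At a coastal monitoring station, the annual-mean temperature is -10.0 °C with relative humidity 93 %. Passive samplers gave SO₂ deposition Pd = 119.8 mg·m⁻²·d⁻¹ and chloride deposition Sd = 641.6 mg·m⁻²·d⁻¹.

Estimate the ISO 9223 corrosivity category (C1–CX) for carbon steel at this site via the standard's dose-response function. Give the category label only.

carbon steel: f(T) = +0.150·(T−10) [T≤10 °C] = -3.0000
  Pd branch = 1.77·Pd^0.52·e^(0.02·RH+f) = 6.818 μm/a
  Cl⁻ term: 0.102·641.6^0.62·exp(0.033·93+0.04·-10.0) = 80.95
  sum: 6.818 + 80.95 → r_corr = 87.77 μm/a
ISO 9223 Table 2 (carbon steel): 80 < 87.8 ≤ 200 μm/a ⇒ C5

C5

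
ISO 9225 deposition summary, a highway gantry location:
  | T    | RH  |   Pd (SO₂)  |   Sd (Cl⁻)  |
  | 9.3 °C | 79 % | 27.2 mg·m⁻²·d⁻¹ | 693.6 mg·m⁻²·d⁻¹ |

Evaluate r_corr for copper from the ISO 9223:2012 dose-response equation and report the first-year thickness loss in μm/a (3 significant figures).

r_corr = 2.84 μm/a

copper: temperature factor f = +0.126·(-0.7) = -0.0882
  Pd branch = 0.0053·Pd^0.26·e^(0.059·RH+f) = 1.211 μm/a
  Sd branch = 0.01025·Sd^0.27·e^(0.036·RH+0.049·T) = 1.625 μm/a
  sum: 1.211 + 1.625 → r_corr = 2.836 μm/a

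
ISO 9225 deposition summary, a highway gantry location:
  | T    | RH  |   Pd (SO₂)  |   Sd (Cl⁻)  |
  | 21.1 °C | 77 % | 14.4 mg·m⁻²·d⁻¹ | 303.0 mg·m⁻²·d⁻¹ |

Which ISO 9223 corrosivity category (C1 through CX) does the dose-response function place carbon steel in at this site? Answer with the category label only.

carbon steel: temperature factor f = -0.054·(11.1) = -0.5994
  sulphur-dioxide contribution → 18.15 μm/a
  chloride contribution → 104 μm/a
  ⇒ r_corr(carbon steel) = 122.2 μm/a
122 μm/a falls in (80, 200] for carbon steel → category C5

C5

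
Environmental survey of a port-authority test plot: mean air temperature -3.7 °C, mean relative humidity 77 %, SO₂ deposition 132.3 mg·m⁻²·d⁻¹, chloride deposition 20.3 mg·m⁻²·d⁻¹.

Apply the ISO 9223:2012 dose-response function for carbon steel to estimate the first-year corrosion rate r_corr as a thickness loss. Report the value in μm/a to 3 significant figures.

carbon steel: temperature factor f = +0.150·(-13.7) = -2.0550
  Pd branch = 1.77·Pd^0.52·e^(0.02·RH+f) = 13.41 μm/a
  Cl⁻ term: 0.102·20.3^0.62·exp(0.033·77+0.04·-3.7) = 7.22
  sum: 13.41 + 7.22 → r_corr = 20.63 μm/a

r_corr = 20.6 μm/a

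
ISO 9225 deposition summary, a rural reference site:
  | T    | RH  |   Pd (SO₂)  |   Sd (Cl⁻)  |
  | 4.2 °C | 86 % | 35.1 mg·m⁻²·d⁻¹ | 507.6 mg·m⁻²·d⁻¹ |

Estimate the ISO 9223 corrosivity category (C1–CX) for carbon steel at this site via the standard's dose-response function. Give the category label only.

C5

carbon steel: f(T) = +0.150·(T−10) [T≤10 °C] = -0.8700
  Pd branch = 1.77·Pd^0.52·e^(0.02·RH+f) = 26.34 μm/a
  Sd branch = 0.102·Sd^0.62·e^(0.033·RH+0.04·T) = 98.06 μm/a
  r_corr = 26.34 + 98.06 = 124.4 μm/a
124 μm/a falls in (80, 200] for carbon steel → category C5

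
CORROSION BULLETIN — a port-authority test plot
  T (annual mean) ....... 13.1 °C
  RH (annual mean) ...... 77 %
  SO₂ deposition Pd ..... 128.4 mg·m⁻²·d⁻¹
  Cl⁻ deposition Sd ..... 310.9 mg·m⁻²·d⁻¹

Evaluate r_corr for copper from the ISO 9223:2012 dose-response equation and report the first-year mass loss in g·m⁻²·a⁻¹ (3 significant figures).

r_corr = 25.4 g·m⁻²·a⁻¹

copper: f(T) = -0.080·(T−10) [T>10 °C] = -0.2480
  sulphur-dioxide contribution → 1.373 μm/a
  chloride contribution → 1.467 μm/a
  total first-year rate 2.84 μm/a
Convert to mass loss: 2.84 μm/a × 8.96 g/cm³ = 25.45 g·m⁻²·a⁻¹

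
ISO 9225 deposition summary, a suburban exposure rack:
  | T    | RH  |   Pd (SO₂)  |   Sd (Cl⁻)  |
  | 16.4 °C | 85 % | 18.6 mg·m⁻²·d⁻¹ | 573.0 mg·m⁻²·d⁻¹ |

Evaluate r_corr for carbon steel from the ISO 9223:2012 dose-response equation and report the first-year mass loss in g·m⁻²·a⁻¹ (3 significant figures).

r_corr = 1.55e+03 g·m⁻²·a⁻¹

carbon steel: f(T) = -0.054·(T−10) [T>10 °C] = -0.3456
  sulphur-dioxide contribution → 31.36 μm/a
  chloride contribution → 166.6 μm/a
  total first-year rate 198 μm/a
Convert to mass loss: 198 μm/a × 7.85 g/cm³ = 1554 g·m⁻²·a⁻¹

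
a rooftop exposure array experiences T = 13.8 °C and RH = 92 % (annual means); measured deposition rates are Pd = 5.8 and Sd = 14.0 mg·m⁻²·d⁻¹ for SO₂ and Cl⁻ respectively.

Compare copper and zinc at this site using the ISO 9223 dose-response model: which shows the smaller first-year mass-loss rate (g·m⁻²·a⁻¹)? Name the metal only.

zinc

copper: T>10 °C ⇒ hinge -0.080·(13.8−10) = -0.3040
  SO₂ term: 0.0053·5.8^0.26·exp(0.059·92-0.3040) = 1.406
  Sd branch = 0.01025·Sd^0.27·e^(0.036·RH+0.049·T) = 1.128 μm/a
  r_corr = 1.406 + 1.128 = 2.534 μm/a
  mass loss = 2.534 μm/a × 8.96 g/cm³ = 22.71 g·m⁻²·a⁻¹
zinc: T>10 °C ⇒ hinge -0.071·(13.8−10) = -0.2698
  Pd branch = 0.0129·Pd^0.44·e^(0.046·RH+f) = 1.47 μm/a
  Sd branch = 0.0175·Sd^0.57·e^(0.008·RH+0.085·T) = 0.5314 μm/a
  sum: 1.47 + 0.5314 → r_corr = 2.001 μm/a
  mass loss = 2.001 μm/a × 7.14 g/cm³ = 14.29 g·m⁻²·a⁻¹
Ordering by g·m⁻²·a⁻¹: copper (22.7) > zinc (14.3)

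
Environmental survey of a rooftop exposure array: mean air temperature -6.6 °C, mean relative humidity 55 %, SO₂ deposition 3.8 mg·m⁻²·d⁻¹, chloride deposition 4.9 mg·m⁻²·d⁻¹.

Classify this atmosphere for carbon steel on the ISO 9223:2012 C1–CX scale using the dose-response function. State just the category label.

C2

carbon steel: f(T) = +0.150·(T−10) [T≤10 °C] = -2.4900
  SO₂ term: 1.77·3.8^0.52·exp(0.02·55-2.4900) = 0.8827
  Sd branch = 0.102·Sd^0.62·e^(0.033·RH+0.04·T) = 1.289 μm/a
  r_corr = 0.8827 + 1.289 = 2.171 μm/a
2.17 μm/a falls in (1.3, 25] for carbon steel → category C2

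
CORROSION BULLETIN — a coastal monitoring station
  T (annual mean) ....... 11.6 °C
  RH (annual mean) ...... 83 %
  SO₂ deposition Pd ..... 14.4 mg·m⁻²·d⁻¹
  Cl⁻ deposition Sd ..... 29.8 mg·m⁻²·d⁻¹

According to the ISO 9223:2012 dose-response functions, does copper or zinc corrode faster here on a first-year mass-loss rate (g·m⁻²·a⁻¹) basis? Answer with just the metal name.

copper: T>10 °C ⇒ hinge -0.080·(11.6−10) = -0.1280
  sulphur-dioxide contribution → 1.249 μm/a
  chloride contribution → 0.898 μm/a
  ⇒ r_corr(copper) = 2.147 μm/a
  mass loss = 2.147 μm/a × 8.96 g/cm³ = 19.24 g·m⁻²·a⁻¹
zinc: f(T) = -0.071·(T−10) [T>10 °C] = -0.1136
  sulphur-dioxide contribution → 1.695 μm/a
  chloride contribution → 0.6309 μm/a
  ⇒ r_corr(zinc) = 2.325 μm/a
  mass loss = 2.325 μm/a × 7.14 g/cm³ = 16.6 g·m⁻²·a⁻¹
Ordering by g·m⁻²·a⁻¹: copper (19.2) > zinc (16.6)

copper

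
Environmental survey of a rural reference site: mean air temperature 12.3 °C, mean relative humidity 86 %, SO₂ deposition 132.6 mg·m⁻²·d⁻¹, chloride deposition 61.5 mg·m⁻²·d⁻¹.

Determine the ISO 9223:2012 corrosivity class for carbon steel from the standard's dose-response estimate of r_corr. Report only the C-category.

C5

carbon steel: T>10 °C ⇒ hinge -0.054·(12.3−10) = -0.1242
  Pd branch = 1.77·Pd^0.52·e^(0.02·RH+f) = 110.9 μm/a
  Sd branch = 0.102·Sd^0.62·e^(0.033·RH+0.04·T) = 36.64 μm/a
  r_corr = 110.9 + 36.64 = 147.5 μm/a
Category bounds: 80…200 μm/a bracket r_corr ⇒ C5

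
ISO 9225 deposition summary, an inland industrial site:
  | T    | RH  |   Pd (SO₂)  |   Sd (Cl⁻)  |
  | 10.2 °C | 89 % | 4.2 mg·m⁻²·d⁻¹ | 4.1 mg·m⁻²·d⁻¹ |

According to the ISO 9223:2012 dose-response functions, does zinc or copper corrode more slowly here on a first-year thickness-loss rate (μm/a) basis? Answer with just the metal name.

zinc: temperature factor f = -0.071·(0.2) = -0.0142
  Pd branch = 0.0129·Pd^0.44·e^(0.046·RH+f) = 1.434 μm/a
  Cl⁻ term: 0.0175·4.1^0.57·exp(0.008·89+0.085·10.2) = 0.1897
  r_corr = 1.434 + 0.1897 = 1.624 μm/a
copper: temperature factor f = -0.080·(0.2) = -0.0160
  SO₂ term: 0.0053·4.2^0.26·exp(0.059·89-0.0160) = 1.445
  Sd branch = 0.01025·Sd^0.27·e^(0.036·RH+0.049·T) = 0.6091 μm/a
  sum: 1.445 + 0.6091 → r_corr = 2.054 μm/a
Ordering by μm/a: copper (2.05) > zinc (1.62)

zinc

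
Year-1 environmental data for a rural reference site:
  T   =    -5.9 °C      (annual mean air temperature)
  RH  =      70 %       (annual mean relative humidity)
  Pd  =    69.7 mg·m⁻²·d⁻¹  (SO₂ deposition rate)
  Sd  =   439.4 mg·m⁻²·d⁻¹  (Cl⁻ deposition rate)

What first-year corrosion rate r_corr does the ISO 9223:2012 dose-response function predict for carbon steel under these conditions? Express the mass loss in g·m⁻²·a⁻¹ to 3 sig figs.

carbon steel: temperature factor f = +0.150·(-15.9) = -2.3850
  sulphur-dioxide contribution → 6.007 μm/a
  chloride contribution → 35.31 μm/a
  ⇒ r_corr(carbon steel) = 41.32 μm/a
Convert to mass loss: 41.32 μm/a × 7.85 g/cm³ = 324.3 g·m⁻²·a⁻¹

r_corr = 324 g·m⁻²·a⁻¹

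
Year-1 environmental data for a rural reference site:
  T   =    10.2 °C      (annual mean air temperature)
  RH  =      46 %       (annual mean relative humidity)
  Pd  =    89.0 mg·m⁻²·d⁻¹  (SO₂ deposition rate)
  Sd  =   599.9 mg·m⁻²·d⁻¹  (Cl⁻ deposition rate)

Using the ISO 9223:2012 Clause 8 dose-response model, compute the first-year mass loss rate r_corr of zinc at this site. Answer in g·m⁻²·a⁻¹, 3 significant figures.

zinc: T>10 °C ⇒ hinge -0.071·(10.2−10) = -0.0142
  SO₂ term: 0.0129·89.0^0.44·exp(0.046·46-0.0142) = 0.7605
  Cl⁻ term: 0.0175·599.9^0.57·exp(0.008·46+0.085·10.2) = 2.306
  sum: 0.7605 + 2.306 → r_corr = 3.067 μm/a
Convert to mass loss: 3.067 μm/a × 7.14 g/cm³ = 21.9 g·m⁻²·a⁻¹

r_corr = 21.9 g·m⁻²·a⁻¹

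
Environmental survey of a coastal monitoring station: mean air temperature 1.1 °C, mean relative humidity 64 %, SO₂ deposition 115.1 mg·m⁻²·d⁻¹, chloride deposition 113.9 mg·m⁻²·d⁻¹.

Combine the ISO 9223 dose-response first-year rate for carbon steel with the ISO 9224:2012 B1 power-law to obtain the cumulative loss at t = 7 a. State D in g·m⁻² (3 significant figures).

carbon steel: T≤10 °C ⇒ hinge +0.150·(1.1−10) = -1.3350
  Pd branch = 1.77·Pd^0.52·e^(0.02·RH+f) = 19.76 μm/a
  Sd branch = 0.102·Sd^0.62·e^(0.033·RH+0.04·T) = 16.6 μm/a
  sum: 19.76 + 16.6 → r_corr = 36.36 μm/a
Long-term exponent b (ISO 9224 Table 2, B1) = 0.523
  D(7) = 36.36 × 7^0.523 = 36.36 × 2.767 = 100.6 μm
  Mass loss = 100.6 μm × 7.85 g/cm³ = 789.7 g·m⁻²

D(7) = 790 g·m⁻²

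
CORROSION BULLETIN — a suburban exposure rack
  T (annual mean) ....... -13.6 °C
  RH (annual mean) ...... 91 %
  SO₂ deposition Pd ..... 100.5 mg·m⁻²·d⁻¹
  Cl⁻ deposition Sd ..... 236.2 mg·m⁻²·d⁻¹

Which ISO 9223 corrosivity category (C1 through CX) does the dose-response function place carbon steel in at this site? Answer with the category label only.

carbon steel: f(T) = +0.150·(T−10) [T≤10 °C] = -3.5400
  Pd branch = 1.77·Pd^0.52·e^(0.02·RH+f) = 3.484 μm/a
  Cl⁻ term: 0.102·236.2^0.62·exp(0.033·91+0.04·-13.6) = 35.32
  r_corr = 3.484 + 35.32 = 38.8 μm/a
ISO 9223 Table 2 (carbon steel): 25 < 38.8 ≤ 50 μm/a ⇒ C3

C3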